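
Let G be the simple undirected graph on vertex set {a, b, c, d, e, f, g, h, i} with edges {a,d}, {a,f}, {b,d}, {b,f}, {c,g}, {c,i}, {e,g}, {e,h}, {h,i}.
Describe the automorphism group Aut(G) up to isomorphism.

D_5 × D_4

G has two connected components, {c, e, g, h, i} and {a, b, d, f}; each is 2-regular, so G = C_5 ⊔ C_4. The components are non-isomorphic (different sizes), so Aut(G) = Aut(C_5) × Aut(C_4) = D_5 × D_4 of order 10·8 = 80.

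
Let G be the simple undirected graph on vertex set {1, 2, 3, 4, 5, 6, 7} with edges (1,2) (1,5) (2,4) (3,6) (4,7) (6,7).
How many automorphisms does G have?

2

The degree sequence is [2, 2, 1, 2, 1, 2, 2]; the two degree-1 vertices 3 and 5 are the ends of a path, so G = P_7. The only nontrivial automorphism of a path is the end-to-end reflection, so Aut(G) ≅ Z_2.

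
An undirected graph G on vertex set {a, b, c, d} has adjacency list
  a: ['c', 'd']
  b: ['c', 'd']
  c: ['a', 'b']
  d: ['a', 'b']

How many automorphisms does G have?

Every vertex has degree 2 and the graph is connected, so G is the 4-cycle C_4. The automorphisms of the 4-cycle are exactly the symmetries of a regular 4-gon: the dihedral group D_4, |D_4| = 8.

8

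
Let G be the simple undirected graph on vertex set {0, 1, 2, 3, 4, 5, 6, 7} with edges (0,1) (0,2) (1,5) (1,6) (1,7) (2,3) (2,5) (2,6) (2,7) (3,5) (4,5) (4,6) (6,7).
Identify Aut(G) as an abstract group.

The degree sequence is [2, 4, 5, 2, 2, 4, 4, 3]. Checking the degree-preserving permutations of the vertex set shows that none except the identity preserves every edge, so Aut(G) is trivial.

{e}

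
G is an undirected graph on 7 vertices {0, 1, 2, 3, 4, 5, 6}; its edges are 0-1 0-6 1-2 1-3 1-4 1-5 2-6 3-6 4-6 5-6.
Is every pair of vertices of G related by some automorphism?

Automorphisms preserve degree, but G has vertices of degree 2 and vertices of degree 5; no automorphism maps one to the other, so G is not vertex-transitive.

No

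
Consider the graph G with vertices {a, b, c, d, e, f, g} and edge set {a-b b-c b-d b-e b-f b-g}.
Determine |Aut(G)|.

Vertex b has degree 6 and every other vertex has degree 1, so G is the star K_{1,6} with centre b. Any automorphism fixes the centre and permutes the 6 leaves freely, so Aut(G) ≅ S_6 of order 6! = 720.

720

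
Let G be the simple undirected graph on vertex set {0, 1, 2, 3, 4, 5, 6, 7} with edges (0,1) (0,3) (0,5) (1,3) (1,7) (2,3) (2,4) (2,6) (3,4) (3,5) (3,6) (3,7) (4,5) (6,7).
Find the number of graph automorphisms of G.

14

Vertex 3 is the unique vertex of degree 7; the remaining 7 vertices each have degree 3 and induce a cycle, so G is the wheel on 8 vertices with hub 3. Every automorphism fixes the hub and acts on the rim 7-cycle, so Aut(G) ≅ Aut(C_7) = D_7 of order 14.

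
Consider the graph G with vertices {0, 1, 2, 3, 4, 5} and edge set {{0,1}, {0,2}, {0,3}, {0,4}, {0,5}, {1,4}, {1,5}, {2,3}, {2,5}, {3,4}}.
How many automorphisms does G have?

10

Vertex 0 is the unique vertex of degree 5; the remaining 5 vertices each have degree 3 and induce a cycle, so G is the wheel on 6 vertices with hub 0. Every automorphism fixes the hub and acts on the rim 5-cycle, so Aut(G) ≅ Aut(C_5) = D_5 of order 10.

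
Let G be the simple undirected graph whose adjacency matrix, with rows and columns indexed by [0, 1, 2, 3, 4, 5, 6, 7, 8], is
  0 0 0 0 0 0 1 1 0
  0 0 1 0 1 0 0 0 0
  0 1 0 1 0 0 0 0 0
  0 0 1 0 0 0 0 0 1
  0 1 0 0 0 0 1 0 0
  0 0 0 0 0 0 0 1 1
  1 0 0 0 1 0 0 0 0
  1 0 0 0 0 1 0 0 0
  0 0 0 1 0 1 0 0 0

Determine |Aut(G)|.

18

G is 2-regular and connected on 9 vertices, i.e. the cycle C_9. C_9 has 9 rotations and 9 reflections, so Aut(C_9) ≅ D_9 of order 18.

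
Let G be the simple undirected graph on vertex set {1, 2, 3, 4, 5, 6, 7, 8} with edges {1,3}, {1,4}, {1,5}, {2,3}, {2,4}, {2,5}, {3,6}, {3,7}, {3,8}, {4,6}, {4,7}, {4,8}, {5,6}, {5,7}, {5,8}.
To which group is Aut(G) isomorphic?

S_5 × S_3

The vertices split by degree into {3, 4, 5} (degree 5) and {1, 2, 6, 7, 8} (degree 3); every edge runs between the two parts, so G is the complete bipartite graph K_{3,5}. The parts have unequal sizes, so no automorphism swaps them; each part is permuted independently, giving S_5 × S_3 of order 5!·3! = 720.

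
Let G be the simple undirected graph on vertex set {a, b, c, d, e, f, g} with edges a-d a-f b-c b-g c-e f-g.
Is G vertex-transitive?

No

Automorphisms preserve degree, but G has vertices of degree 1 and vertices of degree 2; no automorphism maps one to the other, so G is not vertex-transitive.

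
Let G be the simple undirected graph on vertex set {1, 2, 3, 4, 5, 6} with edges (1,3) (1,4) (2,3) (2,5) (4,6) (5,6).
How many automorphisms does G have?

Every vertex has degree 2 and the graph is connected, so G is the 6-cycle C_6. The automorphisms of the 6-cycle are exactly the symmetries of a regular 6-gon: the dihedral group D_6, |D_6| = 12.

12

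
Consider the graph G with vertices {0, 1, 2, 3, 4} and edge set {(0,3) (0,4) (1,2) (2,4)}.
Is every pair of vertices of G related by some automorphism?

Automorphisms preserve degree, but G has vertices of degree 1 and vertices of degree 2; no automorphism maps one to the other, so G is not vertex-transitive.

No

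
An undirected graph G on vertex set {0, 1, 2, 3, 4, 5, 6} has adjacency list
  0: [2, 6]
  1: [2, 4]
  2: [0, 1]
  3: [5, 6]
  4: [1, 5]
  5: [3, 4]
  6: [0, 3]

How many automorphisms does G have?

14

Every vertex has degree 2 and the graph is connected, so G is the 7-cycle C_7. C_7 has 7 rotations and 7 reflections, so Aut(C_7) ≅ D_7 of order 14.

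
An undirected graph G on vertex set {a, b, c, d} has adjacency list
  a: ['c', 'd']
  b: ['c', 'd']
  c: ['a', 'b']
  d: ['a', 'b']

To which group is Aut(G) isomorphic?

G is 2-regular and bipartite with parts {c, d} and {a, b} (each part is independent and every cross-pair is an edge), so G = K_{2,2}. Each part can be permuted independently (S_2 × S_2) and the two equal-size parts can also be swapped, giving (S_2 × S_2) ⋊ Z_2 of order 2·(2!)² = 8.

(S_2 × S_2) ⋊ Z_2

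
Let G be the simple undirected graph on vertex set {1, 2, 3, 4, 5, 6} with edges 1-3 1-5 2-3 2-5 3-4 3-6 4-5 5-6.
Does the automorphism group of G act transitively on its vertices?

No

Automorphisms preserve degree, but G has vertices of degree 2 and vertices of degree 4; no automorphism maps one to the other, so G is not vertex-transitive.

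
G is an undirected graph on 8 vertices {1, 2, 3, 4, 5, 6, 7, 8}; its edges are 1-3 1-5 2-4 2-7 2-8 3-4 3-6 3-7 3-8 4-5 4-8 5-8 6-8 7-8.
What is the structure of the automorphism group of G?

{e}

Degrees alone do not determine every vertex (e.g. 1 and 6 both have degree 2), but their neighbour-degree multisets differ: N(1) has degrees [3, 5] while N(6) has degrees [5, 6]. Repeating this refinement separates all vertices, so the only automorphism is the identity.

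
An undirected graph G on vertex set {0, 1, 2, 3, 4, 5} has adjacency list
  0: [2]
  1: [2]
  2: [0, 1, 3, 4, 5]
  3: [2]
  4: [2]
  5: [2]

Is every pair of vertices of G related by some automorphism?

Vertex 2 is the only vertex of degree 5, so every automorphism fixes it; G is not vertex-transitive.

No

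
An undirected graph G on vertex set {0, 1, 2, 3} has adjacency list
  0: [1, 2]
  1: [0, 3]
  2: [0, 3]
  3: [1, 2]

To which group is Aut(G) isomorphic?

G is 2-regular and connected on 4 vertices, i.e. the cycle C_4. C_4 has 4 rotations and 4 reflections, so Aut(C_4) ≅ D_4 of order 8.

D_4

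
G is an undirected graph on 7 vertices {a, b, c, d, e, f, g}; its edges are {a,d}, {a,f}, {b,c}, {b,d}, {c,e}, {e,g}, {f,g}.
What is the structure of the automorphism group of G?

the dihedral group of order 14

Every vertex has degree 2 and the graph is connected, so G is the 7-cycle C_7. C_7 has 7 rotations and 7 reflections, so Aut(C_7) ≅ D_7 of order 14.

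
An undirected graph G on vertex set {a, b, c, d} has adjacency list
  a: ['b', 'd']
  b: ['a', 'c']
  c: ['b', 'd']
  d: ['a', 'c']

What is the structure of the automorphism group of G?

G is 2-regular and connected on 4 vertices, i.e. the cycle C_4. The automorphisms of the 4-cycle are exactly the symmetries of a regular 4-gon: the dihedral group D_4, |D_4| = 8.

D_4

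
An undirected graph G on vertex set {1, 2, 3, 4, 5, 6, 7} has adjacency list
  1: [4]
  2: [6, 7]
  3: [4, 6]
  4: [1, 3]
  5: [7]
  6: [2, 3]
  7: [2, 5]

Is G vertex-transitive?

No

Automorphisms preserve degree, but G has vertices of degree 1 and vertices of degree 2; no automorphism maps one to the other, so G is not vertex-transitive.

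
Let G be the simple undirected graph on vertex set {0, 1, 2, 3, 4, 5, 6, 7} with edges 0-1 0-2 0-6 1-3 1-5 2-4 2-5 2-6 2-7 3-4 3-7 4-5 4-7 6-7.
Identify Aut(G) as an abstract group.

the trivial group

The degree sequence is [3, 3, 5, 3, 4, 3, 3, 4]. Checking the degree-preserving permutations of the vertex set shows that none except the identity preserves every edge, so Aut(G) is trivial.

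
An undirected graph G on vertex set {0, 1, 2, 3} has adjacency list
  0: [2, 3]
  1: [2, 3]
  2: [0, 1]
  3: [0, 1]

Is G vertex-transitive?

G is 2-regular and bipartite on 2^2 = 4 vertices with girth 4; it is the hypercube graph Q_2. The symmetry group of the 2-cube is the hyperoctahedral group B_2 = Z_2 ≀ S_2, of order 2^2·2! = 8. Under this action every vertex can be carried to every other, so G is vertex-transitive.

Yes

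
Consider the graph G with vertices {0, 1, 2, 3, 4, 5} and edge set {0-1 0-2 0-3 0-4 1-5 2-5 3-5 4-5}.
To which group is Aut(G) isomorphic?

The vertices split by degree into {0, 5} (degree 4) and {1, 2, 3, 4} (degree 2); every edge runs between the two parts, so G is the complete bipartite graph K_{2,4}. Automorphisms preserve the bipartition setwise (since the parts differ in size) and act as S_2 × S_4 within it; |Aut| = 48.

S_2 × S_4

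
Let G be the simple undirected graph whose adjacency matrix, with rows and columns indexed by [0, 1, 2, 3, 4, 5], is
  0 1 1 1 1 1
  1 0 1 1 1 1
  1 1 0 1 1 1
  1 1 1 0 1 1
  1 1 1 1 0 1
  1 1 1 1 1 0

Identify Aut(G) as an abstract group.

the symmetric group on 6 letters

Every vertex has degree 5, so G is the complete graph K_6. Every bijection on the vertex set is an automorphism of K_6; hence Aut(K_6) ≅ S_6, order 720.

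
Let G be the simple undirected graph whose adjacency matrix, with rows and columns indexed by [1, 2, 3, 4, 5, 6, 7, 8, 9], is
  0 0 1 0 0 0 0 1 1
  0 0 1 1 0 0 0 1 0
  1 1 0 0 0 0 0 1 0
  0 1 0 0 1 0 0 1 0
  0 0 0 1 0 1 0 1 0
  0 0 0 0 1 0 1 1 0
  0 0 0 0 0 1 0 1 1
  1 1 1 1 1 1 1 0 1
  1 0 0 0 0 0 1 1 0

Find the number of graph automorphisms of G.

16

Vertex 8 is the unique vertex of degree 8; the remaining 8 vertices each have degree 3 and induce a cycle, so G is the wheel on 9 vertices with hub 8. Every automorphism fixes the hub and acts on the rim 8-cycle, so Aut(G) ≅ Aut(C_8) = D_8 of order 16.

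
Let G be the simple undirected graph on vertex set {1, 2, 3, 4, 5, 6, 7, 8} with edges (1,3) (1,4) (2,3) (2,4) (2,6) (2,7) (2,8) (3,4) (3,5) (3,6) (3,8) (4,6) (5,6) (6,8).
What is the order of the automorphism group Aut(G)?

1

Degrees alone do not determine every vertex (e.g. 1 and 5 both have degree 2), but their neighbour-degree multisets differ: N(1) has degrees [4, 6] while N(5) has degrees [5, 6]. Repeating this refinement separates all vertices, so the only automorphism is the identity.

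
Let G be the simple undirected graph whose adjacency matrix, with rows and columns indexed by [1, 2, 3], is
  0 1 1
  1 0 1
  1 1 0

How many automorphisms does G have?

Every vertex has degree 2, so G is the complete graph K_3. Every bijection on the vertex set is an automorphism of K_3; hence Aut(K_3) ≅ S_3, order 6.

6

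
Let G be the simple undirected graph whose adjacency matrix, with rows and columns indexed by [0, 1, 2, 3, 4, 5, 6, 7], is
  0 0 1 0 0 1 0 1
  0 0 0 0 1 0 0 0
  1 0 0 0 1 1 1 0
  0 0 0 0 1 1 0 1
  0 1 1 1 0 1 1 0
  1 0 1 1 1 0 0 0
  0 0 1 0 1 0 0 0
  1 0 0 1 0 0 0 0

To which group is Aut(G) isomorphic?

Degrees alone do not determine every vertex (e.g. 0 and 3 both have degree 3), but their neighbour-degree multisets differ: N(0) has degrees [2, 4, 4] while N(3) has degrees [2, 4, 5]. Repeating this refinement separates all vertices, so the only automorphism is the identity.

{e}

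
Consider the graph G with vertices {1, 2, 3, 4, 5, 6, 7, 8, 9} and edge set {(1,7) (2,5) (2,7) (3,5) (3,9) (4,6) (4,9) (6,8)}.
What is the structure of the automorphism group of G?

the cyclic group of order 2

The degree sequence is [1, 2, 2, 2, 2, 2, 2, 1, 2]; the two degree-1 vertices 1 and 8 are the ends of a path, so G = P_9. A path has exactly one nontrivial symmetry — reversal — giving Aut(G) of order 2.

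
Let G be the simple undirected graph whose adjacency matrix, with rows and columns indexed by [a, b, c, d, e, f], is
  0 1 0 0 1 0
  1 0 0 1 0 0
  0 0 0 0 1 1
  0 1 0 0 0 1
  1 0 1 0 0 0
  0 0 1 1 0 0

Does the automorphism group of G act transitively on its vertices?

Yes

G is 2-regular and connected on 6 vertices, i.e. the cycle C_6. The automorphisms of the 6-cycle are exactly the symmetries of a regular 6-gon: the dihedral group D_6, |D_6| = 12. This group acts transitively on the 6 vertices.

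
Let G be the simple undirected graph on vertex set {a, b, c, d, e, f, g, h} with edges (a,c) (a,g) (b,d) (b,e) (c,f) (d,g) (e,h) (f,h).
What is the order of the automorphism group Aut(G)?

16

G is 2-regular and connected on 8 vertices, i.e. the cycle C_8. The automorphisms of the 8-cycle are exactly the symmetries of a regular 8-gon: the dihedral group D_8, |D_8| = 16.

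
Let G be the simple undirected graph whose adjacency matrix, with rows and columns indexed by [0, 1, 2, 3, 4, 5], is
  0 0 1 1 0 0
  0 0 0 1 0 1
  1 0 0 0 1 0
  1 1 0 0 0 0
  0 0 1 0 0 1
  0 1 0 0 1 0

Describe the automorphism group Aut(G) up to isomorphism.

the dihedral group of order 12

G is 2-regular and connected on 6 vertices, i.e. the cycle C_6. The automorphisms of the 6-cycle are exactly the symmetries of a regular 6-gon: the dihedral group D_6, |D_6| = 12.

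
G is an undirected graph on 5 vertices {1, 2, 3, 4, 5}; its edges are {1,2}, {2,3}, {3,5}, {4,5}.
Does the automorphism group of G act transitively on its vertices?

No

Automorphisms preserve degree, but G has vertices of degree 1 and vertices of degree 2; no automorphism maps one to the other, so G is not vertex-transitive.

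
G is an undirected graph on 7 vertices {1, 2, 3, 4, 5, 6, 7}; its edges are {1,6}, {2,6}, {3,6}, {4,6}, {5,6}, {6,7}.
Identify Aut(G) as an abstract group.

Vertex 6 has degree 6 and every other vertex has degree 1, so G is the star K_{1,6} with centre 6. The 6 leaves are pairwise interchangeable while the centre is fixed, giving Aut(G) = S_6.

S_6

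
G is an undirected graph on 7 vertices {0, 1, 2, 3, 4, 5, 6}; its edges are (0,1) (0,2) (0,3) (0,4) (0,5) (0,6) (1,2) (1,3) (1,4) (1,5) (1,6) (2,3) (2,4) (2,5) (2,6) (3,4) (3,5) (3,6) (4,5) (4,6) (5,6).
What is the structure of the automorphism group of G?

the symmetric group on 7 letters

Every vertex has degree 6, so G is the complete graph K_7. Any permutation of the 7 vertices preserves K_7, so Aut(K_7) = S_7 of order 7! = 5040.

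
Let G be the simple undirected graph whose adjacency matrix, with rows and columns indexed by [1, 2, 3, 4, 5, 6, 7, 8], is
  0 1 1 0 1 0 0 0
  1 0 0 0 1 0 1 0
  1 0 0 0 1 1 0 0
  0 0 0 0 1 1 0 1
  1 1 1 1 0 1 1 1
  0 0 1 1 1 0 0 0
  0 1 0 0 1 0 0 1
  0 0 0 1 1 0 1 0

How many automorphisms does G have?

14

Vertex 5 is the unique vertex of degree 7; the remaining 7 vertices each have degree 3 and induce a cycle, so G is the wheel on 8 vertices with hub 5. Every automorphism fixes the hub and acts on the rim 7-cycle, so Aut(G) ≅ Aut(C_7) = D_7 of order 14.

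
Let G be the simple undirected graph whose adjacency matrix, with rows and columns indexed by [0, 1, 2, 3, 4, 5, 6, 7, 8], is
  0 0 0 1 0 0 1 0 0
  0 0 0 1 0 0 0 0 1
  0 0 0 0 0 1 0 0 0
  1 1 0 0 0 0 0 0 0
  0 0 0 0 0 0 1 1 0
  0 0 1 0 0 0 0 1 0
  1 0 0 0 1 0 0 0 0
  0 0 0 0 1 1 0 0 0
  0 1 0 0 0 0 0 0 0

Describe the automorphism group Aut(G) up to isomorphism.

Z_2

The degree sequence is [2, 2, 1, 2, 2, 2, 2, 2, 1]; the two degree-1 vertices 2 and 8 are the ends of a path, so G = P_9. The only nontrivial automorphism of a path is the end-to-end reflection, so Aut(G) ≅ Z_2.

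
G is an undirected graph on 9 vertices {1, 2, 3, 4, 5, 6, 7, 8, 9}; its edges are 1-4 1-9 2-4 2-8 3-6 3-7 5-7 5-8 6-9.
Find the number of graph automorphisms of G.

18

G is 2-regular and connected on 9 vertices, i.e. the cycle C_9. The automorphisms of the 9-cycle are exactly the symmetries of a regular 9-gon: the dihedral group D_9, |D_9| = 18.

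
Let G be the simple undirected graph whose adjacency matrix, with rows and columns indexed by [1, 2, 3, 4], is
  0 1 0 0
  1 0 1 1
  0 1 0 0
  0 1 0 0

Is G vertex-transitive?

Vertex 2 is the only vertex of degree 3, so every automorphism fixes it; G is not vertex-transitive.

No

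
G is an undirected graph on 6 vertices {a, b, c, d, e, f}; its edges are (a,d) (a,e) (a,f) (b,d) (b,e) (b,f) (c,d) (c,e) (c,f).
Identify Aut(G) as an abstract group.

G is 3-regular and bipartite with parts {a, b, c} and {d, e, f} (each part is independent and every cross-pair is an edge), so G = K_{3,3}. Aut(K_{3,3}) is the wreath product S_3 ≀ Z_2: permute within each part, then optionally swap the parts; |Aut| = 2·(3!)² = 72.

(S_3 × S_3) ⋊ Z_2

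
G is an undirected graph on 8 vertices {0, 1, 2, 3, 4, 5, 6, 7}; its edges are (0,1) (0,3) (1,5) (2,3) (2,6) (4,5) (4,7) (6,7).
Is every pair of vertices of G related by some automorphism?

Yes

G is 2-regular and connected on 8 vertices, i.e. the cycle C_8. C_8 has 8 rotations and 8 reflections, so Aut(C_8) ≅ D_8 of order 16. This group acts transitively on the 8 vertices.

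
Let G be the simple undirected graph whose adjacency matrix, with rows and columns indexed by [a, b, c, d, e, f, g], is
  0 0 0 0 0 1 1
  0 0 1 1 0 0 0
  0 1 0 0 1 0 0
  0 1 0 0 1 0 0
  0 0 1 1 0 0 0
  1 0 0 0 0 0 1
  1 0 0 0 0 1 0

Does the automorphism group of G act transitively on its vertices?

No

G has two connected components, {b, c, d, e} and {a, f, g}; each is 2-regular, so G = C_4 ⊔ C_3. The orbit of a under Aut(G) is {a, f, g}, which does not contain b, so G is not vertex-transitive.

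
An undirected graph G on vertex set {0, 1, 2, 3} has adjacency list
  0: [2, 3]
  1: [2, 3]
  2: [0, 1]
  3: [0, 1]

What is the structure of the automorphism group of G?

the dihedral group of order 8

G is 2-regular and connected on 4 vertices, i.e. the cycle C_4. The automorphisms of the 4-cycle are exactly the symmetries of a regular 4-gon: the dihedral group D_4, |D_4| = 8.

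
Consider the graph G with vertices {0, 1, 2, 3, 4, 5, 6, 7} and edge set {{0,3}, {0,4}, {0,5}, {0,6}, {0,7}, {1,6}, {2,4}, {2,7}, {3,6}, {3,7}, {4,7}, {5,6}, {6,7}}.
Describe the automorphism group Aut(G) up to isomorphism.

The degree sequence is [5, 1, 2, 3, 3, 2, 5, 5]. Checking the degree-preserving permutations of the vertex set shows that none except the identity preserves every edge, so Aut(G) is trivial.

{e}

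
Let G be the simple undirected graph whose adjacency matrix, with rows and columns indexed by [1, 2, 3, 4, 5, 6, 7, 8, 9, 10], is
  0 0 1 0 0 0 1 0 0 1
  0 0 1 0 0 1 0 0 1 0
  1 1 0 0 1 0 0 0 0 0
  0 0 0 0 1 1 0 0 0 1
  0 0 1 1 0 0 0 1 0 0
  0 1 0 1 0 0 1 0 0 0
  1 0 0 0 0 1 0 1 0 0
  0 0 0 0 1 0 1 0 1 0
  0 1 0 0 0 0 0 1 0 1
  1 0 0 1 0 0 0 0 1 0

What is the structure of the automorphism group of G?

G is 3-regular on 10 vertices with no triangles and no 4-cycles (girth 5): this is the Petersen graph. It is a classical fact that the Petersen graph has automorphism group S_5 (order 120), arising from its description as the Kneser graph K(5,2).

S_5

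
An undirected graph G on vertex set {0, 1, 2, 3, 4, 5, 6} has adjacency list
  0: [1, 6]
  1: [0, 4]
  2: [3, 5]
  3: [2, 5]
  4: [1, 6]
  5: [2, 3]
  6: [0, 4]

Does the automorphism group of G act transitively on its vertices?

No

G has two connected components, {0, 1, 4, 6} and {2, 3, 5}; each is 2-regular, so G = C_4 ⊔ C_3. The orbit of 0 under Aut(G) is {0, 1, 4, 6}, which does not contain 2, so G is not vertex-transitive.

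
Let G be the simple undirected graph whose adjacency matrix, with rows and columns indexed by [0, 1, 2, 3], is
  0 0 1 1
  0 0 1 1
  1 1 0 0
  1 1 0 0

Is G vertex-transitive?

G is 2-regular and connected on 4 vertices, i.e. the cycle C_4. C_4 has 4 rotations and 4 reflections, so Aut(C_4) ≅ D_4 of order 8. Under this action every vertex can be carried to every other, so G is vertex-transitive.

Yes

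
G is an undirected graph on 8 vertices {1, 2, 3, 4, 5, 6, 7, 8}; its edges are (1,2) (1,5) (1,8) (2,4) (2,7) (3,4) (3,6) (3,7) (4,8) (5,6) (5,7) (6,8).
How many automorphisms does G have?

48

G is 3-regular and bipartite on 2^3 = 8 vertices with girth 4; it is the hypercube graph Q_3. Aut(Q_3) consists of the signed permutations of the 3 coordinate axes: 3! permutations times 2^3 sign flips, so |Aut| = 2^3·3! = 48.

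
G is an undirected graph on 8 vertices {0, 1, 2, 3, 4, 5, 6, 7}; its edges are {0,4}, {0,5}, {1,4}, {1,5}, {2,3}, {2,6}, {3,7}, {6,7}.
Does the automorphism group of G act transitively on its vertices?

G has two connected components, {2, 3, 6, 7} and {0, 1, 4, 5}; each is 2-regular, so G = C_4 ⊔ C_4. With two isomorphic components, Aut(G) = Aut(C_4) ≀ S_2 = (D_4 × D_4) ⋊ Z_2: permute each cycle by D_4, then optionally swap the two cycles. Order 2·(2·4)² = 128. Under this action every vertex can be carried to every other, so G is vertex-transitive.

Yes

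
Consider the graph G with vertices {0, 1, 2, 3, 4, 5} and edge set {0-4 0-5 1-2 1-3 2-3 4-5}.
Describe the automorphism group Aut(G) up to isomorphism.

(D_3 × D_3) ⋊ Z_2

G has two connected components, {0, 4, 5} and {1, 2, 3}; each is 2-regular, so G = C_3 ⊔ C_3. With two isomorphic components, Aut(G) = Aut(C_3) ≀ S_2 = (D_3 × D_3) ⋊ Z_2: permute each cycle by D_3, then optionally swap the two cycles. Order 2·(2·3)² = 72.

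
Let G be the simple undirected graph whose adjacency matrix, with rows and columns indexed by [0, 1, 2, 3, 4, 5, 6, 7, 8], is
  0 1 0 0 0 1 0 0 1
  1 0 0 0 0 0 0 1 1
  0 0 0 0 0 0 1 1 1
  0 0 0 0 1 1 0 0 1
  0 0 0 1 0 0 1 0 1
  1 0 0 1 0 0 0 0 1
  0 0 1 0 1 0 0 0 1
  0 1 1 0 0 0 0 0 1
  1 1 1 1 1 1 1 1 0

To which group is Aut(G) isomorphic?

Vertex 8 is the unique vertex of degree 8; the remaining 8 vertices each have degree 3 and induce a cycle, so G is the wheel on 9 vertices with hub 8. Every automorphism fixes the hub and acts on the rim 8-cycle, so Aut(G) ≅ Aut(C_8) = D_8 of order 16.

the dihedral group of order 16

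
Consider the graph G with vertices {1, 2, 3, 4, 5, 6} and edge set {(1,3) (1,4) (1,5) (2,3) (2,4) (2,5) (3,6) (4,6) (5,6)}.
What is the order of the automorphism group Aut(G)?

G is 3-regular and bipartite with parts {3, 4, 5} and {1, 2, 6} (each part is independent and every cross-pair is an edge), so G = K_{3,3}. Each part can be permuted independently (S_3 × S_3) and the two equal-size parts can also be swapped, giving (S_3 × S_3) ⋊ Z_2 of order 2·(3!)² = 72.

72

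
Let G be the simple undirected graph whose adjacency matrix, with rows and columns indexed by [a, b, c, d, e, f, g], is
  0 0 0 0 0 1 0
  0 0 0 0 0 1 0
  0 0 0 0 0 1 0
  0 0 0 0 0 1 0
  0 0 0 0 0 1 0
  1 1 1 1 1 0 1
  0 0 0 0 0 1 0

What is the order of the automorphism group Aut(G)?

Vertex f has degree 6 and every other vertex has degree 1, so G is the star K_{1,6} with centre f. The 6 leaves are pairwise interchangeable while the centre is fixed, giving Aut(G) = S_6.

720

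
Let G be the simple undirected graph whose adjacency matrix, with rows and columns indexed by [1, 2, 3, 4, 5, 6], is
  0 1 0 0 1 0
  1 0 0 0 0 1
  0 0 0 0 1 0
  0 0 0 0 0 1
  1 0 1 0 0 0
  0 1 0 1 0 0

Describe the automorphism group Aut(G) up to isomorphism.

The degree sequence is [2, 2, 1, 1, 2, 2]; the two degree-1 vertices 3 and 4 are the ends of a path, so G = P_6. A path has exactly one nontrivial symmetry — reversal — giving Aut(G) of order 2.

Z_2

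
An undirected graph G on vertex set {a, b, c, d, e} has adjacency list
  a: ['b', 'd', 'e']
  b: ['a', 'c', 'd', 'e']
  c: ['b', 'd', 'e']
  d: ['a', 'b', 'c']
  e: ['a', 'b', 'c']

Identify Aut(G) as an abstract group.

the dihedral group of order 8

Vertex b is the unique vertex of degree 4; the remaining 4 vertices each have degree 3 and induce a cycle, so G is the wheel on 5 vertices with hub b. Every automorphism fixes the hub and acts on the rim 4-cycle, so Aut(G) ≅ Aut(C_4) = D_4 of order 8.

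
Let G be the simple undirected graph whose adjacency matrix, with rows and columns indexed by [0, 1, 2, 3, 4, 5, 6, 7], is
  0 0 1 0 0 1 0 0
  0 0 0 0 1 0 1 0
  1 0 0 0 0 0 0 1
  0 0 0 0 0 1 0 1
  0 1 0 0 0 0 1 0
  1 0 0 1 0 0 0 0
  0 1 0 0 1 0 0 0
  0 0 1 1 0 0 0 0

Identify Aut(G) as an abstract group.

D_3 × D_5

G has two connected components, {0, 2, 3, 5, 7} and {1, 4, 6}; each is 2-regular, so G = C_5 ⊔ C_3. No automorphism exchanges components of different sizes, hence Aut(G) is the direct product D_3 × D_5, order 60.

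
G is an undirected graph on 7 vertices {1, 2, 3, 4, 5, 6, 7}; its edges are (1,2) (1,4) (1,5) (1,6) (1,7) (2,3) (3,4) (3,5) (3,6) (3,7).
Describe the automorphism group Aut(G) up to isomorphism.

The vertices split by degree into {1, 3} (degree 5) and {2, 4, 5, 6, 7} (degree 2); every edge runs between the two parts, so G is the complete bipartite graph K_{2,5}. Automorphisms preserve the bipartition setwise (since the parts differ in size) and act as S_5 × S_2 within it; |Aut| = 240.

S_5 × S_2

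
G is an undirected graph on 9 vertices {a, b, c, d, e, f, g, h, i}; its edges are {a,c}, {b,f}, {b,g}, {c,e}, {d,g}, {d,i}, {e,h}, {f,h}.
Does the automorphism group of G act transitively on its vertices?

Automorphisms preserve degree, but G has vertices of degree 1 and vertices of degree 2; no automorphism maps one to the other, so G is not vertex-transitive.

No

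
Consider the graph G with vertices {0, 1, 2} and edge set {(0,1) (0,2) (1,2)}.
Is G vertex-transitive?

All 3 vertices are pairwise adjacent: G = K_3. Every bijection on the vertex set is an automorphism of K_3; hence Aut(K_3) ≅ S_3, order 6. Under this action every vertex can be carried to every other, so G is vertex-transitive.

Yes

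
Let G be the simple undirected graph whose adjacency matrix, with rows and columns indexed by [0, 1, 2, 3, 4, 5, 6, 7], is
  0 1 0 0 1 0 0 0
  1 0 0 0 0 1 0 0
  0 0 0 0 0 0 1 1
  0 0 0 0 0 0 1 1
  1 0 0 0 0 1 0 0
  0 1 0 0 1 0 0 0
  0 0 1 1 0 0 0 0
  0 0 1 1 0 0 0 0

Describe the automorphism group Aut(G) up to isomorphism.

D_4 ≀ Z_2

G has two connected components, {0, 1, 4, 5} and {2, 3, 6, 7}; each is 2-regular, so G = C_4 ⊔ C_4. With two isomorphic components, Aut(G) = Aut(C_4) ≀ S_2 = (D_4 × D_4) ⋊ Z_2: permute each cycle by D_4, then optionally swap the two cycles. Order 2·(2·4)² = 128.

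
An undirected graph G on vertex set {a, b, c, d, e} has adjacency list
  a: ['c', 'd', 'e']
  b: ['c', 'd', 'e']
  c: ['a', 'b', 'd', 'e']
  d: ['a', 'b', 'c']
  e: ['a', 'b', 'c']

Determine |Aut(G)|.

Vertex c is the unique vertex of degree 4; the remaining 4 vertices each have degree 3 and induce a cycle, so G is the wheel on 5 vertices with hub c. With the hub fixed, the remaining symmetry is that of the rim cycle C_4, giving the dihedral group D_4.

8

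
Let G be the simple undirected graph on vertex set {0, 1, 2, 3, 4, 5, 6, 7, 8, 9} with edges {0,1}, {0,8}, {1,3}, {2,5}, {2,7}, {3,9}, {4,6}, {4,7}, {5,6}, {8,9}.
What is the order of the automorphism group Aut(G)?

200

G has two connected components, {2, 4, 5, 6, 7} and {0, 1, 3, 8, 9}; each is 2-regular, so G = C_5 ⊔ C_5. With two isomorphic components, Aut(G) = Aut(C_5) ≀ S_2 = (D_5 × D_5) ⋊ Z_2: permute each cycle by D_5, then optionally swap the two cycles. Order 2·(2·5)² = 200.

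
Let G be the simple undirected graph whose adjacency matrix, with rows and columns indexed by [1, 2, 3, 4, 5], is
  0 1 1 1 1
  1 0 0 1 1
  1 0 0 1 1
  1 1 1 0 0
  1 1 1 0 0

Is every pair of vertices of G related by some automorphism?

No

Vertex 1 is the only vertex of degree 4, so every automorphism fixes it; G is not vertex-transitive.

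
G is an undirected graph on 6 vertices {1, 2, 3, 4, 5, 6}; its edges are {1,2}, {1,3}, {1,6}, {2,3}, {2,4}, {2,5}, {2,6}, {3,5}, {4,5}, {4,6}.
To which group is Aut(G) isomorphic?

Vertex 2 is the unique vertex of degree 5; the remaining 5 vertices each have degree 3 and induce a cycle, so G is the wheel on 6 vertices with hub 2. With the hub fixed, the remaining symmetry is that of the rim cycle C_5, giving the dihedral group D_5.

the dihedral group of order 10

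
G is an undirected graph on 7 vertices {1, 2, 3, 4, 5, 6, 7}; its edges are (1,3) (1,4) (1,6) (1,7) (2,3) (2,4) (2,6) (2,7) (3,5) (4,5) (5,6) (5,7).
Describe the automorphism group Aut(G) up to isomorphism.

The vertices split by degree into {1, 2, 5} (degree 4) and {3, 4, 6, 7} (degree 3); every edge runs between the two parts, so G is the complete bipartite graph K_{3,4}. Automorphisms preserve the bipartition setwise (since the parts differ in size) and act as S_3 × S_4 within it; |Aut| = 144.

S_3 × S_4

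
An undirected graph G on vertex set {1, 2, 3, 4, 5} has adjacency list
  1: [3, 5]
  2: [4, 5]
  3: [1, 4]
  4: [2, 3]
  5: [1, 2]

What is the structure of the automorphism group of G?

Every vertex has degree 2 and the graph is connected, so G is the 5-cycle C_5. The automorphisms of the 5-cycle are exactly the symmetries of a regular 5-gon: the dihedral group D_5, |D_5| = 10.

D_5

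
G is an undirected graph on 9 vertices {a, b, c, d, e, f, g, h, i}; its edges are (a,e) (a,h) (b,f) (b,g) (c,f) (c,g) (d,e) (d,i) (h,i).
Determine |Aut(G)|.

G has two connected components, {a, d, e, h, i} and {b, c, f, g}; each is 2-regular, so G = C_5 ⊔ C_4. No automorphism exchanges components of different sizes, hence Aut(G) is the direct product D_4 × D_5, order 80.

80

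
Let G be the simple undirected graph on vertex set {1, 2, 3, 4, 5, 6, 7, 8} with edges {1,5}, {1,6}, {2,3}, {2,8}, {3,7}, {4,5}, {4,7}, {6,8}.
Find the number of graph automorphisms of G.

16

Every vertex has degree 2 and the graph is connected, so G is the 8-cycle C_8. C_8 has 8 rotations and 8 reflections, so Aut(C_8) ≅ D_8 of order 16.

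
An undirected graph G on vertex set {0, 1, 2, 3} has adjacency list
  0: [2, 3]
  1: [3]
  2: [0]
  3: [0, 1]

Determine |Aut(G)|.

2

The degree sequence is [2, 1, 1, 2]; the two degree-1 vertices 1 and 2 are the ends of a path, so G = P_4. The only nontrivial automorphism of a path is the end-to-end reflection, so Aut(G) ≅ Z_2.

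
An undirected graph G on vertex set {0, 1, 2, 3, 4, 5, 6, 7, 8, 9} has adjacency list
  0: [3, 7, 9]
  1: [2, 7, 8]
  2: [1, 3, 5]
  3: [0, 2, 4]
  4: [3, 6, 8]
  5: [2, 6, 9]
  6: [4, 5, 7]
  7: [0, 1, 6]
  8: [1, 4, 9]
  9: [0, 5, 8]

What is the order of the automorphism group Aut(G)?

G is 3-regular on 10 vertices with no triangles and no 4-cycles (girth 5): this is the Petersen graph. Viewing the Petersen graph as the Kneser graph K(5,2) — vertices are 2-subsets of {1,…,5}, edges join disjoint pairs — its automorphisms are exactly the permutations of the 5-element set, so Aut ≅ S_5 of order 120.

120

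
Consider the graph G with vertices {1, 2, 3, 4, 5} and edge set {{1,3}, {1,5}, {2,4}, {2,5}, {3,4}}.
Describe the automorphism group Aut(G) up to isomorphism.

the dihedral group of order 10

G is 2-regular and connected on 5 vertices, i.e. the cycle C_5. The automorphisms of the 5-cycle are exactly the symmetries of a regular 5-gon: the dihedral group D_5, |D_5| = 10.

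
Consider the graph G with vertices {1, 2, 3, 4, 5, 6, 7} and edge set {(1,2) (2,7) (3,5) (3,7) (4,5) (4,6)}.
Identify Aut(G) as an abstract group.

C_2

The degree sequence is [1, 2, 2, 2, 2, 1, 2]; the two degree-1 vertices 1 and 6 are the ends of a path, so G = P_7. A path has exactly one nontrivial symmetry — reversal — giving Aut(G) of order 2.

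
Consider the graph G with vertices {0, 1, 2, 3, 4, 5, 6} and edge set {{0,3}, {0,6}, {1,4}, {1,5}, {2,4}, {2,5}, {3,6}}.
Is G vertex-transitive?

G has two connected components, {1, 2, 4, 5} and {0, 3, 6}; each is 2-regular, so G = C_4 ⊔ C_3. The orbit of 0 under Aut(G) is {0, 3, 6}, which does not contain 1, so G is not vertex-transitive.

No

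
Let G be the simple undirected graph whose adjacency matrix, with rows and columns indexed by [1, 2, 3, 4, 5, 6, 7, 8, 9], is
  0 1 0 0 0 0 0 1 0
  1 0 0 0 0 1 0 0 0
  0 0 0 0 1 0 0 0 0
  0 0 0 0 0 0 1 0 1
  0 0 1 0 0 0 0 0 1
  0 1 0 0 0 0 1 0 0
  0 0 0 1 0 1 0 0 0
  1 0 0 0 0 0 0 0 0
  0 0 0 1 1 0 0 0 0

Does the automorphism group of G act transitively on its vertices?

Automorphisms preserve degree, but G has vertices of degree 1 and vertices of degree 2; no automorphism maps one to the other, so G is not vertex-transitive.

No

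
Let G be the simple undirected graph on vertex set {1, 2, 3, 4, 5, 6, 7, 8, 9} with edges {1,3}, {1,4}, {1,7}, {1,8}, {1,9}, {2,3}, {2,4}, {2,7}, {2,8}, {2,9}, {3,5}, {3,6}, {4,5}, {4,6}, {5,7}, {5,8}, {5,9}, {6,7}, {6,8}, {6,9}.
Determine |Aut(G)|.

The vertices split by degree into {1, 2, 5, 6} (degree 5) and {3, 4, 7, 8, 9} (degree 4); every edge runs between the two parts, so G is the complete bipartite graph K_{4,5}. Automorphisms preserve the bipartition setwise (since the parts differ in size) and act as S_5 × S_4 within it; |Aut| = 2880.

2880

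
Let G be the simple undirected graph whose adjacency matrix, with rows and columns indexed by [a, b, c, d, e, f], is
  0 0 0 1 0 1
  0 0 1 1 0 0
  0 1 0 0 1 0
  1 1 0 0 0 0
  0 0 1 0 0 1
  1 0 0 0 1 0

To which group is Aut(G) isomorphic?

Every vertex has degree 2 and the graph is connected, so G is the 6-cycle C_6. C_6 has 6 rotations and 6 reflections, so Aut(C_6) ≅ D_6 of order 12.

D_6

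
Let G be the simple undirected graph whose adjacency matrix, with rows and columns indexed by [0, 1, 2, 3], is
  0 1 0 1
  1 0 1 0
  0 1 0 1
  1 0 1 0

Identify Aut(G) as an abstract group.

the dihedral group of order 8

G is 2-regular and connected on 4 vertices, i.e. the cycle C_4. The automorphisms of the 4-cycle are exactly the symmetries of a regular 4-gon: the dihedral group D_4, |D_4| = 8.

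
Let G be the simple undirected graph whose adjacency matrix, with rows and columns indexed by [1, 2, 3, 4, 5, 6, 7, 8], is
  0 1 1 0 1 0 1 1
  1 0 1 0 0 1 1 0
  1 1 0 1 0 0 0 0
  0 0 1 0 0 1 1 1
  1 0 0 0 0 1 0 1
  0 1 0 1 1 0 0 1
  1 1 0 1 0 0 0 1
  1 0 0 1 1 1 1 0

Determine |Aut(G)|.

1

The degree sequence is [5, 4, 3, 4, 3, 4, 4, 5]. Checking the degree-preserving permutations of the vertex set shows that none except the identity preserves every edge, so Aut(G) is trivial.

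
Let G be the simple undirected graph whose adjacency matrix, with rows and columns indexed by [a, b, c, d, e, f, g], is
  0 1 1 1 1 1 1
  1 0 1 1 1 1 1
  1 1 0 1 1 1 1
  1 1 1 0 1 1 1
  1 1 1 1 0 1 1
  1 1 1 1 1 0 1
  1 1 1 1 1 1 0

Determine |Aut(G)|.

5040

All 7 vertices are pairwise adjacent: G = K_7. Every bijection on the vertex set is an automorphism of K_7; hence Aut(K_7) ≅ S_7, order 5040.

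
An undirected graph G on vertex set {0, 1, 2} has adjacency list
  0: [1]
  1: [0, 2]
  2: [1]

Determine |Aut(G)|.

2

The degree sequence is [1, 2, 1]; the two degree-1 vertices 0 and 2 are the ends of a path, so G = P_3. The only nontrivial automorphism of a path is the end-to-end reflection, so Aut(G) ≅ Z_2.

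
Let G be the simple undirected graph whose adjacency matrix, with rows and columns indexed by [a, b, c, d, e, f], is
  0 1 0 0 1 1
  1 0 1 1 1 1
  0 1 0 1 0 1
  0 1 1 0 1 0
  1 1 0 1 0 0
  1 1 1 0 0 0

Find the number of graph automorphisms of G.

10

Vertex b is the unique vertex of degree 5; the remaining 5 vertices each have degree 3 and induce a cycle, so G is the wheel on 6 vertices with hub b. Every automorphism fixes the hub and acts on the rim 5-cycle, so Aut(G) ≅ Aut(C_5) = D_5 of order 10.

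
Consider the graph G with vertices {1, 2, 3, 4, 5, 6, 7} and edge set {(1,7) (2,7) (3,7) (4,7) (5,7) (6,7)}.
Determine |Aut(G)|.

Vertex 7 has degree 6 and every other vertex has degree 1, so G is the star K_{1,6} with centre 7. The 6 leaves are pairwise interchangeable while the centre is fixed, giving Aut(G) = S_6.

720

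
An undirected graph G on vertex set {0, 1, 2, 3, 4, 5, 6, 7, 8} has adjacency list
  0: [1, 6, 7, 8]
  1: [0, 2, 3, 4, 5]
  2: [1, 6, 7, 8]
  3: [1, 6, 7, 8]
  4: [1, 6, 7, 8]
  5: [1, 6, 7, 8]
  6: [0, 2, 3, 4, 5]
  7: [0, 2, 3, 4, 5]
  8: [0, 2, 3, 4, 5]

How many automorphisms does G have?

The vertices split by degree into {1, 6, 7, 8} (degree 5) and {0, 2, 3, 4, 5} (degree 4); every edge runs between the two parts, so G is the complete bipartite graph K_{4,5}. The parts have unequal sizes, so no automorphism swaps them; each part is permuted independently, giving S_5 × S_4 of order 5!·4! = 2880.

2880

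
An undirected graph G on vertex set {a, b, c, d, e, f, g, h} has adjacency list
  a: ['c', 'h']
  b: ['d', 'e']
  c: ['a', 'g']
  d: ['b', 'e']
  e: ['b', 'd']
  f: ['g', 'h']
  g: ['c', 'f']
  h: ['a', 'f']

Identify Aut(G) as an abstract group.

D_5 × D_3

G has two connected components, {a, c, f, g, h} and {b, d, e}; each is 2-regular, so G = C_5 ⊔ C_3. The components are non-isomorphic (different sizes), so Aut(G) = Aut(C_5) × Aut(C_3) = D_5 × D_3 of order 10·6 = 60.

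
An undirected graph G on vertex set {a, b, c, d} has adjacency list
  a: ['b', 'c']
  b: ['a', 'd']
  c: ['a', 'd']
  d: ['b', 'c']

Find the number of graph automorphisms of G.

8

G is 2-regular and bipartite on 2^2 = 4 vertices with girth 4; it is the hypercube graph Q_2. The symmetry group of the 2-cube is the hyperoctahedral group B_2 = Z_2 ≀ S_2, of order 2^2·2! = 8.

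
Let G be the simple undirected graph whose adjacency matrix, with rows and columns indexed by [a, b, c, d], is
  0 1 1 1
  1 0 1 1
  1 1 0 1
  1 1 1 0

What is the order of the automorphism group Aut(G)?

All 4 vertices are pairwise adjacent: G = K_4. Any permutation of the 4 vertices preserves K_4, so Aut(K_4) = S_4 of order 4! = 24.

24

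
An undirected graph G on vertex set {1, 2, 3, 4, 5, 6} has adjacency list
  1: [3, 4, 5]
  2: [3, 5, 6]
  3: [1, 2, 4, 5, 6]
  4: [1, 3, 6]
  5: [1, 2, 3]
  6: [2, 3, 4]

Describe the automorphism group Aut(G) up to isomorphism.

Vertex 3 is the unique vertex of degree 5; the remaining 5 vertices each have degree 3 and induce a cycle, so G is the wheel on 6 vertices with hub 3. Every automorphism fixes the hub and acts on the rim 5-cycle, so Aut(G) ≅ Aut(C_5) = D_5 of order 10.

the dihedral group of order 10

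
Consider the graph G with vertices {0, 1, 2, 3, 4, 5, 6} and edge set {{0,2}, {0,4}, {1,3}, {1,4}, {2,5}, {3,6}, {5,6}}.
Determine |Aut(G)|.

Every vertex has degree 2 and the graph is connected, so G is the 7-cycle C_7. The automorphisms of the 7-cycle are exactly the symmetries of a regular 7-gon: the dihedral group D_7, |D_7| = 14.

14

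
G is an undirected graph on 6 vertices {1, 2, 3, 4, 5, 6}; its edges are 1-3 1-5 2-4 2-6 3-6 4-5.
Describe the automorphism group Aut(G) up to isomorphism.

G is 2-regular and connected on 6 vertices, i.e. the cycle C_6. The automorphisms of the 6-cycle are exactly the symmetries of a regular 6-gon: the dihedral group D_6, |D_6| = 12.

D_6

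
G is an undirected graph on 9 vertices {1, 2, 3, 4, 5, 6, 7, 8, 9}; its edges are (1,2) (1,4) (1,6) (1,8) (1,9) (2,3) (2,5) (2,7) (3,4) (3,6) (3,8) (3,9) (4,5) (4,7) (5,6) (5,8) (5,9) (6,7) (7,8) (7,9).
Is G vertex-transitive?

Automorphisms preserve degree, but G has vertices of degree 4 and vertices of degree 5; no automorphism maps one to the other, so G is not vertex-transitive.

No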